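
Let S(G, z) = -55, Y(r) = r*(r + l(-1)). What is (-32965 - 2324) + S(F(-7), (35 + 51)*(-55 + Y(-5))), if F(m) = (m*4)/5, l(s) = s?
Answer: -35344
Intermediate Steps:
Y(r) = r*(-1 + r) (Y(r) = r*(r - 1) = r*(-1 + r))
F(m) = 4*m/5 (F(m) = (4*m)*(⅕) = 4*m/5)
(-32965 - 2324) + S(F(-7), (35 + 51)*(-55 + Y(-5))) = (-32965 - 2324) - 55 = -35289 - 55 = -35344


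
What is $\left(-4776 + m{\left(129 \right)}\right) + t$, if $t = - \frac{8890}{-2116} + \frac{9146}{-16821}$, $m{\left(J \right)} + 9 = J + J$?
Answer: $- \frac{80500196809}{17796618} \approx -4523.3$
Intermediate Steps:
$m{\left(J \right)} = -9 + 2 J$ ($m{\left(J \right)} = -9 + \left(J + J\right) = -9 + 2 J$)
$t = \frac{65092877}{17796618}$ ($t = \left(-8890\right) \left(- \frac{1}{2116}\right) + 9146 \left(- \frac{1}{16821}\right) = \frac{4445}{1058} - \frac{9146}{16821} = \frac{65092877}{17796618} \approx 3.6576$)
$\left(-4776 + m{\left(129 \right)}\right) + t = \left(-4776 + \left(-9 + 2 \cdot 129\right)\right) + \frac{65092877}{17796618} = \left(-4776 + \left(-9 + 258\right)\right) + \frac{65092877}{17796618} = \left(-4776 + 249\right) + \frac{65092877}{17796618} = -4527 + \frac{65092877}{17796618} = - \frac{80500196809}{17796618}$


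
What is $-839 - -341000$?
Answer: $340161$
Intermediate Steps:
$-839 - -341000 = -839 + 341000 = 340161$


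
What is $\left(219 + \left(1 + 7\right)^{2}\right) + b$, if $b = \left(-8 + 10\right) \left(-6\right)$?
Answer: $271$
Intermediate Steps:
$b = -12$ ($b = 2 \left(-6\right) = -12$)
$\left(219 + \left(1 + 7\right)^{2}\right) + b = \left(219 + \left(1 + 7\right)^{2}\right) - 12 = \left(219 + 8^{2}\right) - 12 = \left(219 + 64\right) - 12 = 283 - 12 = 271$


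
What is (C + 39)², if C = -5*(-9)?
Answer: 7056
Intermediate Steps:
C = 45
(C + 39)² = (45 + 39)² = 84² = 7056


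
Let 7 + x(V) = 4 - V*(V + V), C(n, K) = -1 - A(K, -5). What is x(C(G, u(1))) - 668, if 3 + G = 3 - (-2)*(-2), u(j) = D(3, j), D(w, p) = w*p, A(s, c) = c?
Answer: -703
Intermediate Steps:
D(w, p) = p*w
u(j) = 3*j (u(j) = j*3 = 3*j)
G = -4 (G = -3 + (3 - (-2)*(-2)) = -3 + (3 - 1*4) = -3 + (3 - 4) = -3 - 1 = -4)
C(n, K) = 4 (C(n, K) = -1 - 1*(-5) = -1 + 5 = 4)
x(V) = -3 - 2*V² (x(V) = -7 + (4 - V*(V + V)) = -7 + (4 - V*2*V) = -7 + (4 - 2*V²) = -3 - 2*V²)
x(C(G, u(1))) - 668 = (-3 - 2*4²) - 668 = (-3 - 2*16) - 668 = (-3 - 32) - 668 = -35 - 668 = -703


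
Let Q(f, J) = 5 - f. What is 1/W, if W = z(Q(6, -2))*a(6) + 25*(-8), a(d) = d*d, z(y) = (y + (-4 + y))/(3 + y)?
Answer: -1/308 ≈ -0.0032468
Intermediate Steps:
z(y) = (-4 + 2*y)/(3 + y)
a(d) = d²
W = -308 (W = (2*(-2 + (5 - 1*6))/(3 + (5 - 1*6)))*6² + 25*(-8) = (2*(-2 + (5 - 6))/(3 + (5 - 6)))*36 - 200 = (2*(-2 - 1)/(3 - 1))*36 - 200 = (2*(-3)/2)*36 - 200 = (2*(½)*(-3))*36 - 200 = -3*36 - 200 = -108 - 200 = -308)
1/W = 1/(-308) = -1/308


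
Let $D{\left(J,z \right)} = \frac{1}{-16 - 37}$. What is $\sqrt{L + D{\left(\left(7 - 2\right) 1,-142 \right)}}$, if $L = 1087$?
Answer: $\frac{\sqrt{3053330}}{53} \approx 32.969$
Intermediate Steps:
$D{\left(J,z \right)} = - \frac{1}{53}$ ($D{\left(J,z \right)} = \frac{1}{-53} = - \frac{1}{53}$)
$\sqrt{L + D{\left(\left(7 - 2\right) 1,-142 \right)}} = \sqrt{1087 - \frac{1}{53}} = \sqrt{\frac{57610}{53}} = \frac{\sqrt{3053330}}{53}$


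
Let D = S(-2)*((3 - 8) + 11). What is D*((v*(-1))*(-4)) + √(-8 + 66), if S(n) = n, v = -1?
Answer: 48 + √58 ≈ 55.616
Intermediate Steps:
D = -12 (D = -2*((3 - 8) + 11) = -2*(-5 + 11) = -2*6 = -12)
D*((v*(-1))*(-4)) + √(-8 + 66) = -12*(-1*(-1))*(-4) + √(-8 + 66) = -12*(-4) + √58 = 48 + √58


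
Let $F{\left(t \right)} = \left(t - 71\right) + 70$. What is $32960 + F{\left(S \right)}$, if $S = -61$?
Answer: $32898$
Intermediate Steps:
$F{\left(t \right)} = -1 + t$ ($F{\left(t \right)} = \left(-71 + t\right) + 70 = -1 + t$)
$32960 + F{\left(S \right)} = 32960 - 62 = 32898$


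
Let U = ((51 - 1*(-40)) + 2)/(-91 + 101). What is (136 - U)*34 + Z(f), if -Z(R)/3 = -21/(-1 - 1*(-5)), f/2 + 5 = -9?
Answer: 86471/20 ≈ 4323.5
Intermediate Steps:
f = -28 (f = -10 + 2*(-9) = -10 - 18 = -28)
Z(R) = 63/4 (Z(R) = -(-63)/(-1 - 1*(-5)) = -(-63)/(-1 + 5) = -(-63)/4 = -3*(-21/4) = 63/4)
U = 93/10 (U = ((51 + 40) + 2)/10 = (91 + 2)*(⅒) = 93*(⅒) = 93/10 ≈ 9.3000)
(136 - U)*34 + Z(f) = (136 - 1*93/10)*34 + 63/4 = (136 - 93/10)*34 + 63/4 = (1267/10)*34 + 63/4 = 21539/5 + 63/4 = 86471/20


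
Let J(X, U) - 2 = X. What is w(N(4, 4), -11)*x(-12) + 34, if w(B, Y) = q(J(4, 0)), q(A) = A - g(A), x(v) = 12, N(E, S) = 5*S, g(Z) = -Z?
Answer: 178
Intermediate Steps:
J(X, U) = 2 + X
q(A) = 2*A (q(A) = A - (-1)*A = A + A = 2*A)
w(B, Y) = 12 (w(B, Y) = 2*(2 + 4) = 2*6 = 12)
w(N(4, 4), -11)*x(-12) + 34 = 12*12 + 34 = 144 + 34 = 178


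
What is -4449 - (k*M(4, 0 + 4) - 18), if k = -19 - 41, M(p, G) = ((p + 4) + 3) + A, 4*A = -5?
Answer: -3846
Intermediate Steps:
A = -5/4 (A = (¼)*(-5) = -5/4 ≈ -1.2500)
M(p, G) = 23/4 + p (M(p, G) = ((p + 4) + 3) - 5/4 = ((4 + p) + 3) - 5/4 = (7 + p) - 5/4 = 23/4 + p)
k = -60
-4449 - (k*M(4, 0 + 4) - 18) = -4449 - (-60*(23/4 + 4) - 18) = -4449 - (-60*39/4 - 18) = -4449 - (-585 - 18) = -4449 - 1*(-603) = -4449 + 603 = -3846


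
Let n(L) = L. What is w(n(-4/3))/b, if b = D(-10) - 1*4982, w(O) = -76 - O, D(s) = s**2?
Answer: 112/7323 ≈ 0.015294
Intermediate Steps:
b = -4882 (b = (-10)**2 - 1*4982 = 100 - 4982 = -4882)
w(n(-4/3))/b = (-76 - (-4)/3)/(-4882) = (-76 - (-4)/3)*(-1/4882) = (-76 - 1*(-4/3))*(-1/4882) = (-76 + 4/3)*(-1/4882) = -224/3*(-1/4882) = 112/7323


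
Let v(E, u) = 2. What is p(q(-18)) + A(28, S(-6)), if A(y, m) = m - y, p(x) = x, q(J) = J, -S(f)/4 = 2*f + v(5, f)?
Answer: -6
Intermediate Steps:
S(f) = -8 - 8*f (S(f) = -4*(2*f + 2) = -4*(2 + 2*f) = -8 - 8*f)
p(q(-18)) + A(28, S(-6)) = -18 + ((-8 - 8*(-6)) - 1*28) = -18 + ((-8 + 48) - 28) = -18 + (40 - 28) = -18 + 12 = -6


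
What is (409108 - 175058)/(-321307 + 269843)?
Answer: -117025/25732 ≈ -4.5478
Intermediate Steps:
(409108 - 175058)/(-321307 + 269843) = 234050/(-51464) = 234050*(-1/51464) = -117025/25732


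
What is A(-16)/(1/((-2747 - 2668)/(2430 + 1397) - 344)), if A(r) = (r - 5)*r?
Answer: -444159408/3827 ≈ -1.1606e+5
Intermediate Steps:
A(r) = r*(-5 + r) (A(r) = (-5 + r)*r = r*(-5 + r))
A(-16)/(1/((-2747 - 2668)/(2430 + 1397) - 344)) = (-16*(-5 - 16))/(1/((-2747 - 2668)/(2430 + 1397) - 344)) = (-16*(-21))/(1/(-5415/3827 - 344)) = 336/(1/(-5415*1/3827 - 344)) = 336/(1/(-5415/3827 - 344)) = 336/(1/(-1321903/3827)) = 336/(-3827/1321903) = 336*(-1321903/3827) = -444159408/3827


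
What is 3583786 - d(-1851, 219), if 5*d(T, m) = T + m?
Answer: 17920562/5 ≈ 3.5841e+6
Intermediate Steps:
d(T, m) = T/5 + m/5 (d(T, m) = (T + m)/5 = T/5 + m/5)
3583786 - d(-1851, 219) = 3583786 - ((⅕)*(-1851) + (⅕)*219) = 3583786 - (-1851/5 + 219/5) = 3583786 - 1*(-1632/5) = 3583786 + 1632/5 = 17920562/5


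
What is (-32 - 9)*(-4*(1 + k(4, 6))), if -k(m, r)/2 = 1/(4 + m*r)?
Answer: 1066/7 ≈ 152.29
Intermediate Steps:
k(m, r) = -2/(4 + m*r)
(-32 - 9)*(-4*(1 + k(4, 6))) = (-32 - 9)*(-4*(1 - 2/(4 + 4*6))) = -(-164)*(1 - 2/(4 + 24)) = -(-164)*(1 - 2/28) = -(-164)*(1 - 2*1/28) = -(-164)*(1 - 1/14) = -(-164)*13/14 = -41*(-26/7) = 1066/7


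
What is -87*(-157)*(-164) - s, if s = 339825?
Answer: -2579901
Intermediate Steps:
-87*(-157)*(-164) - s = -87*(-157)*(-164) - 1*339825 = 13659*(-164) - 339825 = -2240076 - 339825 = -2579901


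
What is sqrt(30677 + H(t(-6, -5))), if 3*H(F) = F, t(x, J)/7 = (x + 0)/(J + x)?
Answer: sqrt(3712071)/11 ≈ 175.15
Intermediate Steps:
t(x, J) = 7*x/(J + x) (t(x, J) = 7*((x + 0)/(J + x)) = 7*(x/(J + x)) = 7*x/(J + x))
H(F) = F/3
sqrt(30677 + H(t(-6, -5))) = sqrt(30677 + (7*(-6)/(-5 - 6))/3) = sqrt(30677 + (7*(-6)/(-11))/3) = sqrt(30677 + (7*(-6)*(-1/11))/3) = sqrt(30677 + (1/3)*(42/11)) = sqrt(30677 + 14/11) = sqrt(337461/11) = sqrt(3712071)/11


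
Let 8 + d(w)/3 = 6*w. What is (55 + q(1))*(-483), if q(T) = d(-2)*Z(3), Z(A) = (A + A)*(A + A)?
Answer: 1016715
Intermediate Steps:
Z(A) = 4*A² (Z(A) = (2*A)*(2*A) = 4*A²)
d(w) = -24 + 18*w (d(w) = -24 + 3*(6*w) = -24 + 18*w)
q(T) = -2160 (q(T) = (-24 + 18*(-2))*(4*3²) = (-24 - 36)*(4*9) = -60*36 = -2160)
(55 + q(1))*(-483) = (55 - 2160)*(-483) = -2105*(-483) = 1016715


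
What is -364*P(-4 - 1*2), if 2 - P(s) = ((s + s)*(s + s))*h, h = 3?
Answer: 156520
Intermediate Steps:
P(s) = 2 - 12*s**2 (P(s) = 2 - (s + s)*(s + s)*3 = 2 - (2*s)*(2*s)*3 = 2 - 4*s**2*3 = 2 - 12*s**2)
-364*P(-4 - 1*2) = -364*(2 - 12*(-4 - 1*2)**2) = -364*(2 - 12*(-4 - 2)**2) = -364*(2 - 12*(-6)**2) = -364*(2 - 12*36) = -364*(2 - 432) = -364*(-430) = 156520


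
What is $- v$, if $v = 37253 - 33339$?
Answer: $-3914$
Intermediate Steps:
$v = 3914$ ($v = 37253 - 33339 = 3914$)
$- v = \left(-1\right) 3914 = -3914$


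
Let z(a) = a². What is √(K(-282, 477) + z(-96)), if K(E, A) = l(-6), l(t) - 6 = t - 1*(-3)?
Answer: √9219 ≈ 96.016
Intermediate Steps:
l(t) = 9 + t (l(t) = 6 + (t - 1*(-3)) = 6 + (t + 3) = 6 + (3 + t) = 9 + t)
K(E, A) = 3 (K(E, A) = 9 - 6 = 3)
√(K(-282, 477) + z(-96)) = √(3 + (-96)²) = √(3 + 9216) = √9219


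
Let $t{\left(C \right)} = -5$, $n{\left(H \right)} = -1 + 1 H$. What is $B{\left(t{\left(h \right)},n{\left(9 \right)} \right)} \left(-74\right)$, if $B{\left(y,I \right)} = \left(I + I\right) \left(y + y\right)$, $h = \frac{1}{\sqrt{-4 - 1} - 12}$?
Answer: $11840$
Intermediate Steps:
$n{\left(H \right)} = -1 + H$
$h = \frac{1}{-12 + i \sqrt{5}}$ ($h = \frac{1}{\sqrt{-5} - 12} = \frac{1}{i \sqrt{5} - 12} = \frac{1}{-12 + i \sqrt{5}} \approx -0.080537 - 0.015007 i$)
$B{\left(y,I \right)} = 4 I y$ ($B{\left(y,I \right)} = 2 I 2 y = 4 I y$)
$B{\left(t{\left(h \right)},n{\left(9 \right)} \right)} \left(-74\right) = 4 \left(-1 + 9\right) \left(-5\right) \left(-74\right) = 4 \cdot 8 \left(-5\right) \left(-74\right) = \left(-160\right) \left(-74\right) = 11840$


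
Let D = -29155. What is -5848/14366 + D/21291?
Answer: -271675249/152933253 ≈ -1.7764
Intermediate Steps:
-5848/14366 + D/21291 = -5848/14366 - 29155/21291 = -5848*1/14366 - 29155*1/21291 = -2924/7183 - 29155/21291 = -271675249/152933253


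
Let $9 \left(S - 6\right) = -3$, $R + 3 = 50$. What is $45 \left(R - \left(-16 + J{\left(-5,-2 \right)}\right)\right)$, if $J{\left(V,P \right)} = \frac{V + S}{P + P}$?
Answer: $\frac{5685}{2} \approx 2842.5$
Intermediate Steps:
$R = 47$ ($R = -3 + 50 = 47$)
$S = \frac{17}{3}$ ($S = 6 + \frac{1}{9} \left(-3\right) = 6 - \frac{1}{3} = \frac{17}{3} \approx 5.6667$)
$J{\left(V,P \right)} = \frac{\frac{17}{3} + V}{2 P}$ ($J{\left(V,P \right)} = \frac{V + \frac{17}{3}}{P + P} = \frac{\frac{17}{3} + V}{2 P}$)
$45 \left(R - \left(-16 + J{\left(-5,-2 \right)}\right)\right) = 45 \left(47 + \left(16 - \frac{17 + 3 \left(-5\right)}{6 \left(-2\right)}\right)\right) = 45 \left(47 + \left(16 - \frac{1}{6} \left(- \frac{1}{2}\right) \left(17 - 15\right)\right)\right) = 45 \left(47 + \left(16 - \frac{1}{6} \left(- \frac{1}{2}\right) 2\right)\right) = 45 \left(47 + \left(16 - - \frac{1}{6}\right)\right) = 45 \left(47 + \left(16 + \frac{1}{6}\right)\right) = 45 \left(47 + \frac{97}{6}\right) = 45 \cdot \frac{379}{6} = \frac{5685}{2}$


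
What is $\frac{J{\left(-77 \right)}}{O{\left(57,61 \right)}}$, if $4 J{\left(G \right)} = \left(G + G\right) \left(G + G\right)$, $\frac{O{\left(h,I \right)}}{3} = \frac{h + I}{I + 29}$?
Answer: $\frac{88935}{59} \approx 1507.4$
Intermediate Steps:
$O{\left(h,I \right)} = \frac{3 \left(I + h\right)}{29 + I}$ ($O{\left(h,I \right)} = 3 \frac{h + I}{I + 29} = 3 \frac{I + h}{29 + I} = \frac{3 \left(I + h\right)}{29 + I}$)
$J{\left(G \right)} = G^{2}$ ($J{\left(G \right)} = \frac{\left(G + G\right) \left(G + G\right)}{4} = \frac{2 G 2 G}{4} = \frac{4 G^{2}}{4} = G^{2}$)
$\frac{J{\left(-77 \right)}}{O{\left(57,61 \right)}} = \frac{\left(-77\right)^{2}}{3 \frac{1}{29 + 61} \left(61 + 57\right)} = \frac{5929}{3 \cdot \frac{1}{90} \cdot 118} = \frac{5929}{\frac{59}{15}} = 5929 \cdot \frac{15}{59} = \frac{88935}{59}$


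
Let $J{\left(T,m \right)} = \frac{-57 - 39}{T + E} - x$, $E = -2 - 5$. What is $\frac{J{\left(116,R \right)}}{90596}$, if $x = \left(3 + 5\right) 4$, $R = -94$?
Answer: $- \frac{896}{2468741} \approx -0.00036294$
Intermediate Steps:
$E = -7$
$x = 32$ ($x = 8 \cdot 4 = 32$)
$J{\left(T,m \right)} = -32 - \frac{96}{-7 + T}$ ($J{\left(T,m \right)} = \frac{-57 - 39}{T - 7} - 32 = - \frac{96}{-7 + T} - 32 = -32 - \frac{96}{-7 + T}$)
$\frac{J{\left(116,R \right)}}{90596} = \frac{32 \frac{1}{-7 + 116} \left(4 - 116\right)}{90596} = \frac{32 \left(4 - 116\right)}{109} \cdot \frac{1}{90596} = 32 \cdot \frac{1}{109} \left(-112\right) \frac{1}{90596} = \left(- \frac{3584}{109}\right) \frac{1}{90596} = - \frac{896}{2468741}$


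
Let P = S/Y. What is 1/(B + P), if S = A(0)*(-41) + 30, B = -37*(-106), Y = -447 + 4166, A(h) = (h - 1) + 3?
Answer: 3719/14585866 ≈ 0.00025497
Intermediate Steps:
A(h) = 2 + h (A(h) = (-1 + h) + 3 = 2 + h)
Y = 3719
B = 3922
S = -52 (S = (2 + 0)*(-41) + 30 = 2*(-41) + 30 = -82 + 30 = -52)
P = -52/3719 ≈ -0.013982
1/(B + P) = 1/(3922 - 52/3719) = 1/(14585866/3719) = 3719/14585866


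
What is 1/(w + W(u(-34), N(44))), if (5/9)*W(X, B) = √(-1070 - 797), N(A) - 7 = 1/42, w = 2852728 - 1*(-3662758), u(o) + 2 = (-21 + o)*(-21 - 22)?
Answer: 162887150/1061288945556127 - 45*I*√1867/1061288945556127 ≈ 1.5348e-7 - 1.8321e-12*I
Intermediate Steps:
u(o) = 901 - 43*o (u(o) = -2 + (-21 + o)*(-21 - 22) = -2 + (-21 + o)*(-43) = -2 + (903 - 43*o) = 901 - 43*o)
w = 6515486 (w = 2852728 + 3662758 = 6515486)
N(A) = 295/42 (N(A) = 7 + 1/42 = 295/42)
W(X, B) = 9*I*√1867/5 (W(X, B) = 9*√(-1070 - 797)/5 = 9*√(-1867)/5 = 9*(I*√1867)/5 = 9*I*√1867/5)
1/(w + W(u(-34), N(44))) = 1/(6515486 + 9*I*√1867/5)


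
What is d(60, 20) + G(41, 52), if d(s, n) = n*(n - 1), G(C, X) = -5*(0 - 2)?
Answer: 390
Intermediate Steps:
G(C, X) = 10 (G(C, X) = -5*(-2) = 10)
d(s, n) = n*(-1 + n)
d(60, 20) + G(41, 52) = 20*(-1 + 20) + 10 = 20*19 + 10 = 380 + 10 = 390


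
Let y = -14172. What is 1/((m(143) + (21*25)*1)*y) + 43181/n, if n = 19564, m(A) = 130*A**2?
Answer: 3035709690391/1375387887810 ≈ 2.2072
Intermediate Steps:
1/((m(143) + (21*25)*1)*y) + 43181/n = 1/((130*143**2 + (21*25)*1)*(-14172)) + 43181/19564 = -1/14172/(130*20449 + 525*1) + 43181*(1/19564) = -1/14172/(2658370 + 525) + 43181/19564 = -1/14172/2658895 + 43181/19564 = (1/2658895)*(-1/14172) + 43181/19564 = -1/37681859940 + 43181/19564 = 3035709690391/1375387887810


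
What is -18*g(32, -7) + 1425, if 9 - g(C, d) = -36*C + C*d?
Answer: -23505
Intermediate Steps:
g(C, d) = 9 + 36*C - C*d (g(C, d) = 9 - (-36*C + C*d) = 9 + (36*C - C*d) = 9 + 36*C - C*d)
-18*g(32, -7) + 1425 = -18*(9 + 36*32 - 1*32*(-7)) + 1425 = -18*(9 + 1152 + 224) + 1425 = -18*1385 + 1425 = -24930 + 1425 = -23505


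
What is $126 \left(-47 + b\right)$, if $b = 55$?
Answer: $1008$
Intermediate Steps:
$126 \left(-47 + b\right) = 126 \left(-47 + 55\right) = 126 \cdot 8 = 1008$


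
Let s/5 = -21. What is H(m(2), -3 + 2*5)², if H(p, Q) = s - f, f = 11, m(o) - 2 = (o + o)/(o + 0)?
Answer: 13456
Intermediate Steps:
s = -105 (s = 5*(-21) = -105)
m(o) = 4 (m(o) = 2 + (o + o)/(o + 0) = 2 + (2*o)/o = 2 + 2 = 4)
H(p, Q) = -116 (H(p, Q) = -105 - 1*11 = -105 - 11 = -116)
H(m(2), -3 + 2*5)² = (-116)² = 13456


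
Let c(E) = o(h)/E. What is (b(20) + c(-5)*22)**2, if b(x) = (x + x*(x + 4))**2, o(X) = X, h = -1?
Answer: 1562555000484/25 ≈ 6.2502e+10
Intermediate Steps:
c(E) = -1/E
b(x) = (x + x*(4 + x))**2
(b(20) + c(-5)*22)**2 = (20**2*(5 + 20)**2 - 1/(-5)*22)**2 = (400*25**2 - 1*(-1/5)*22)**2 = (400*625 + (1/5)*22)**2 = (250000 + 22/5)**2 = (1250022/5)**2 = 1562555000484/25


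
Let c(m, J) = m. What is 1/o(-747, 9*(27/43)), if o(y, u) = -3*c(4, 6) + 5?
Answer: -1/7 ≈ -0.14286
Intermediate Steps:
o(y, u) = -7 (o(y, u) = -3*4 + 5 = -12 + 5 = -7)
1/o(-747, 9*(27/43)) = 1/(-7) = -1/7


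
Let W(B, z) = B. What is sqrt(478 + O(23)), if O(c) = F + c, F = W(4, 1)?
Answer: sqrt(505) ≈ 22.472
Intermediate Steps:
F = 4
O(c) = 4 + c
sqrt(478 + O(23)) = sqrt(478 + (4 + 23)) = sqrt(478 + 27) = sqrt(505)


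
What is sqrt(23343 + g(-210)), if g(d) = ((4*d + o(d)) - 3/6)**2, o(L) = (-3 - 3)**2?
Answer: sqrt(2682253)/2 ≈ 818.88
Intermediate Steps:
o(L) = 36 (o(L) = (-6)**2 = 36)
g(d) = (71/2 + 4*d)**2 (g(d) = ((4*d + 36) - 3/6)**2 = ((36 + 4*d) - 3*1/6)**2 = ((36 + 4*d) - 1/2)**2 = (71/2 + 4*d)**2)
sqrt(23343 + g(-210)) = sqrt(23343 + (71 + 8*(-210))**2/4) = sqrt(23343 + (71 - 1680)**2/4) = sqrt(23343 + (1/4)*(-1609)**2) = sqrt(23343 + (1/4)*2588881) = sqrt(23343 + 2588881/4) = sqrt(2682253/4) = sqrt(2682253)/2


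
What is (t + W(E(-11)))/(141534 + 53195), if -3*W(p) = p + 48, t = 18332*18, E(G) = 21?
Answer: 329953/194729 ≈ 1.6944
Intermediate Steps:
t = 329976
W(p) = -16 - p/3 (W(p) = -(p + 48)/3 = -(48 + p)/3 = -16 - p/3)
(t + W(E(-11)))/(141534 + 53195) = (329976 + (-16 - 1/3*21))/(141534 + 53195) = (329976 + (-16 - 7))/194729 = (329976 - 23)*(1/194729) = 329953*(1/194729) = 329953/194729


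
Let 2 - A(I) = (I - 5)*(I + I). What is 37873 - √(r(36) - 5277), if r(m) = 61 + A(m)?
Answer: 37873 - I*√7446 ≈ 37873.0 - 86.29*I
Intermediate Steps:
A(I) = 2 - 2*I*(-5 + I) (A(I) = 2 - (I - 5)*(I + I) = 2 - (-5 + I)*2*I = 2 - 2*I*(-5 + I))
r(m) = 63 - 2*m² + 10*m (r(m) = 61 + (2 - 2*m² + 10*m) = 63 - 2*m² + 10*m)
37873 - √(r(36) - 5277) = 37873 - √((63 - 2*36² + 10*36) - 5277) = 37873 - √((63 - 2*1296 + 360) - 5277) = 37873 - √((63 - 2592 + 360) - 5277) = 37873 - √(-2169 - 5277) = 37873 - √(-7446) = 37873 - I*√7446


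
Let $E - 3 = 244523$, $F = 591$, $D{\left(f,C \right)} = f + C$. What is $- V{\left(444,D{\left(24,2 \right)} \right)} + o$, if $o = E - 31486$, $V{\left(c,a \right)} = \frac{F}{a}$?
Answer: $\frac{5538449}{26} \approx 2.1302 \cdot 10^{5}$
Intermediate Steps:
$D{\left(f,C \right)} = C + f$
$V{\left(c,a \right)} = \frac{591}{a}$
$E = 244526$ ($E = 3 + 244523 = 244526$)
$o = 213040$ ($o = 244526 - 31486 = 213040$)
$- V{\left(444,D{\left(24,2 \right)} \right)} + o = - \frac{591}{2 + 24} + 213040 = - \frac{591}{26} + 213040 = \frac{5538449}{26}$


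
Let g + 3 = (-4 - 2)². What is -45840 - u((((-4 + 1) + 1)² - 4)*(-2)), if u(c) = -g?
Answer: -45807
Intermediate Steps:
g = 33 (g = -3 + (-4 - 2)² = -3 + (-6)² = -3 + 36 = 33)
u(c) = -33 (u(c) = -1*33 = -33)
-45840 - u((((-4 + 1) + 1)² - 4)*(-2)) = -45840 - 1*(-33) = -45840 + 33 = -45807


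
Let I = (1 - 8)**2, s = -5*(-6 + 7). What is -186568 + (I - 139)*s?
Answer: -186118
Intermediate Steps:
s = -5 (s = -5*1 = -5)
I = 49 (I = (-7)**2 = 49)
-186568 + (I - 139)*s = -186568 + (49 - 139)*(-5) = -186568 - 90*(-5) = -186568 + 450 = -186118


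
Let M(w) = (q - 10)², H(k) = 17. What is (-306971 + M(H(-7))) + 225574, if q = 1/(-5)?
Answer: -2032324/25 ≈ -81293.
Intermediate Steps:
q = -⅕ ≈ -0.20000
M(w) = 2601/25 (M(w) = (-⅕ - 10)² = (-51/5)² = 2601/25)
(-306971 + M(H(-7))) + 225574 = (-306971 + 2601/25) + 225574 = -7671674/25 + 225574 = -2032324/25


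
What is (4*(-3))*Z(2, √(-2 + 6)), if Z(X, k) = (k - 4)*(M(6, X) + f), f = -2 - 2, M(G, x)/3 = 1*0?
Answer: -96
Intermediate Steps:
M(G, x) = 0 (M(G, x) = 3*(1*0) = 3*0 = 0)
f = -4
Z(X, k) = 16 - 4*k (Z(X, k) = (k - 4)*(0 - 4) = (-4 + k)*(-4) = 16 - 4*k)
(4*(-3))*Z(2, √(-2 + 6)) = (4*(-3))*(16 - 4*√(-2 + 6)) = -12*(16 - 4*√4) = -12*(16 - 4*2) = -12*(16 - 8) = -12*8 = -96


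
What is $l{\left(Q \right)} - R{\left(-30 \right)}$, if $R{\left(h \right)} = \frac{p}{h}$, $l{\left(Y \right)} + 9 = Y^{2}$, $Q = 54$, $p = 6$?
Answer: $\frac{14536}{5} \approx 2907.2$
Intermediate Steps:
$l{\left(Y \right)} = -9 + Y^{2}$
$R{\left(h \right)} = \frac{6}{h}$
$l{\left(Q \right)} - R{\left(-30 \right)} = \left(-9 + 54^{2}\right) - \frac{6}{-30} = \left(-9 + 2916\right) - 6 \left(- \frac{1}{30}\right) = 2907 - - \frac{1}{5} = 2907 + \frac{1}{5} = \frac{14536}{5}$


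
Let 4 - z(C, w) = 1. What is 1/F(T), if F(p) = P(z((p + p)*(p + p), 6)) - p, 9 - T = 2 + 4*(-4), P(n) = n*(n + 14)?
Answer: 1/28 ≈ 0.035714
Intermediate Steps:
z(C, w) = 3 (z(C, w) = 4 - 1*1 = 4 - 1 = 3)
P(n) = n*(14 + n)
T = 23 (T = 9 - (2 + 4*(-4)) = 9 - (2 - 16) = 9 - 1*(-14) = 9 + 14 = 23)
F(p) = 51 - p (F(p) = 3*(14 + 3) - p = 3*17 - p = 51 - p)
1/F(T) = 1/(51 - 1*23) = 1/(51 - 23) = 1/28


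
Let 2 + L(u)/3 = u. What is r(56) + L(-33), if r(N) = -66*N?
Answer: -3801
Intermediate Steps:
L(u) = -6 + 3*u
r(56) + L(-33) = -66*56 + (-6 + 3*(-33)) = -3696 + (-6 - 99) = -3696 - 105 = -3801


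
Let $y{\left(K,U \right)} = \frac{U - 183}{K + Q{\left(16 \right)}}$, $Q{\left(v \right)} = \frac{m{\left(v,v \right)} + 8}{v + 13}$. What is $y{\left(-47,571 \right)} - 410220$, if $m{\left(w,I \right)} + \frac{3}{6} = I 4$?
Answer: $- \frac{1059620764}{2583} \approx -4.1023 \cdot 10^{5}$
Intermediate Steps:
$m{\left(w,I \right)} = - \frac{1}{2} + 4 I$ ($m{\left(w,I \right)} = - \frac{1}{2} + I 4 = - \frac{1}{2} + 4 I$)
$Q{\left(v \right)} = \frac{\frac{15}{2} + 4 v}{13 + v}$ ($Q{\left(v \right)} = \frac{\left(- \frac{1}{2} + 4 v\right) + 8}{v + 13} = \frac{\frac{15}{2} + 4 v}{13 + v}$)
$y{\left(K,U \right)} = \frac{-183 + U}{\frac{143}{58} + K}$ ($y{\left(K,U \right)} = \frac{U - 183}{K + \frac{15 + 8 \cdot 16}{2 \left(13 + 16\right)}} = \frac{-183 + U}{K + \frac{15 + 128}{2 \cdot 29}} = \frac{-183 + U}{K + \frac{1}{2} \cdot \frac{1}{29} \cdot 143} = \frac{-183 + U}{K + \frac{143}{58}} = \frac{-183 + U}{\frac{143}{58} + K}$)
$y{\left(-47,571 \right)} - 410220 = \frac{58 \left(-183 + 571\right)}{143 + 58 \left(-47\right)} - 410220 = 58 \frac{1}{143 - 2726} \cdot 388 - 410220 = 58 \frac{1}{-2583} \cdot 388 - 410220 = 58 \left(- \frac{1}{2583}\right) 388 - 410220 = - \frac{22504}{2583} - 410220 = - \frac{1059620764}{2583}$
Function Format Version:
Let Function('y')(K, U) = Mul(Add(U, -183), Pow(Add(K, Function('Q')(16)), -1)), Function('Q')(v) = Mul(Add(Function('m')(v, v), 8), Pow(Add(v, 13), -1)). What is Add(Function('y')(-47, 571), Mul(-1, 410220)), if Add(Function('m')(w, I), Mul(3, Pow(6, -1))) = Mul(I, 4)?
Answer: Rational(-1059620764, 2583) ≈ -4.1023e+5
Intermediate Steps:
Function('m')(w, I) = Add(Rational(-1, 2), Mul(4, I)) (Function('m')(w, I) = Add(Rational(-1, 2), Mul(I, 4)) = Add(Rational(-1, 2), Mul(4, I)))
Function('Q')(v) = Mul(Pow(Add(13, v), -1), Add(Rational(15, 2), Mul(4, v))) (Function('Q')(v) = Mul(Add(Add(Rational(-1, 2), Mul(4, v)), 8), Pow(Add(v, 13), -1)) = Mul(Add(Rational(15, 2), Mul(4, v)), Pow(Add(13, v), -1)) = Mul(Pow(Add(13, v), -1), Add(Rational(15, 2), Mul(4, v))))
Function('y')(K, U) = Mul(Pow(Add(Rational(143, 58), K), -1), Add(-183, U)) (Function('y')(K, U) = Mul(Add(U, -183), Pow(Add(K, Mul(Rational(1, 2), Pow(Add(13, 16), -1), Add(15, Mul(8, 16)))), -1)) = Mul(Add(-183, U), Pow(Add(K, Mul(Rational(1, 2), Pow(29, -1), Add(15, 128))), -1)) = Mul(Add(-183, U), Pow(Add(K, Mul(Rational(1, 2), Rational(1, 29), 143)), -1)) = Mul(Add(-183, U), Pow(Add(K, Rational(143, 58)), -1)) = Mul(Add(-183, U), Pow(Add(Rational(143, 58), K), -1)) = Mul(Pow(Add(Rational(143, 58), K), -1), Add(-183, U)))
Add(Function('y')(-47, 571), Mul(-1, 410220)) = Add(Mul(58, Pow(Add(143, Mul(58, -47)), -1), Add(-183, 571)), Mul(-1, 410220)) = Add(Mul(58, Pow(Add(143, -2726), -1), 388), -410220) = Add(Mul(58, Pow(-2583, -1), 388), -410220) = Add(Mul(58, Rational(-1, 2583), 388), -410220) = Add(Rational(-22504, 2583), -410220) = Rational(-1059620764, 2583)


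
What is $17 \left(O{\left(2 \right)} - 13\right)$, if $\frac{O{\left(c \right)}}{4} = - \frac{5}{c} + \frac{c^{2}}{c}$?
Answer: $-255$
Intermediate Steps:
$O{\left(c \right)} = - \frac{20}{c} + 4 c$ ($O{\left(c \right)} = 4 \left(- \frac{5}{c} + \frac{c^{2}}{c}\right) = 4 \left(- \frac{5}{c} + c\right) = 4 \left(c - \frac{5}{c}\right) = - \frac{20}{c} + 4 c$)
$17 \left(O{\left(2 \right)} - 13\right) = 17 \left(\left(- \frac{20}{2} + 4 \cdot 2\right) - 13\right) = 17 \left(\left(\left(-20\right) \frac{1}{2} + 8\right) - 13\right) = 17 \left(\left(-10 + 8\right) - 13\right) = 17 \left(-2 - 13\right) = 17 \left(-15\right) = -255$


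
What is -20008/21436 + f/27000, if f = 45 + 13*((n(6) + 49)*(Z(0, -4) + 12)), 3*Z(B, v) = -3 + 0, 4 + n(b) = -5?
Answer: -20831873/28938600 ≈ -0.71986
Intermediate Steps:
n(b) = -9 (n(b) = -4 - 5 = -9)
Z(B, v) = -1 (Z(B, v) = (-3 + 0)/3 = (⅓)*(-3) = -1)
f = 5765 (f = 45 + 13*((-9 + 49)*(-1 + 12)) = 45 + 13*(40*11) = 45 + 13*440 = 45 + 5720 = 5765)
-20008/21436 + f/27000 = -20008/21436 + 5765/27000 = -20008*1/21436 + 5765*(1/27000) = -5002/5359 + 1153/5400 = -20831873/28938600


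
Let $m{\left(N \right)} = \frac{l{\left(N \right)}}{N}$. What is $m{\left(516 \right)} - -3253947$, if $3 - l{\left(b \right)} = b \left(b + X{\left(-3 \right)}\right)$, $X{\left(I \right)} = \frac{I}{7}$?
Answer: $\frac{3917131447}{1204} \approx 3.2534 \cdot 10^{6}$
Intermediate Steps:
$X{\left(I \right)} = \frac{I}{7}$ ($X{\left(I \right)} = I \frac{1}{7} = \frac{I}{7}$)
$l{\left(b \right)} = 3 - b \left(- \frac{3}{7} + b\right)$ ($l{\left(b \right)} = 3 - b \left(b + \frac{1}{7} \left(-3\right)\right) = 3 - b \left(b - \frac{3}{7}\right) = 3 - b \left(- \frac{3}{7} + b\right)$)
$m{\left(N \right)} = \frac{3 - N^{2} + \frac{3 N}{7}}{N}$
$m{\left(516 \right)} - -3253947 = \left(\frac{3}{7} - 516 + \frac{3}{516}\right) - -3253947 = \left(\frac{3}{7} - 516 + 3 \cdot \frac{1}{516}\right) + 3253947 = \left(\frac{3}{7} - 516 + \frac{1}{172}\right) + 3253947 = - \frac{620741}{1204} + 3253947 = \frac{3917131447}{1204}$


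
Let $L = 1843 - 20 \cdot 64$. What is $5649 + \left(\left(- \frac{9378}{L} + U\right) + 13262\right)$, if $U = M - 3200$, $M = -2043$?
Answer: $\frac{7685706}{563} \approx 13651.0$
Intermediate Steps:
$L = 563$ ($L = 1843 - 1280 = 563$)
$U = -5243$ ($U = -2043 - 3200 = -5243$)
$5649 + \left(\left(- \frac{9378}{L} + U\right) + 13262\right) = 5649 + \left(\left(- \frac{9378}{563} - 5243\right) + 13262\right) = 5649 + \left(- \frac{2961187}{563} + 13262\right) = 5649 + \frac{4505319}{563} = \frac{7685706}{563}$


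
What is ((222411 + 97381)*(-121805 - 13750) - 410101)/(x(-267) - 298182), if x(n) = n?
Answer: 43349814661/298449 ≈ 1.4525e+5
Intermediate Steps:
((222411 + 97381)*(-121805 - 13750) - 410101)/(x(-267) - 298182) = ((222411 + 97381)*(-121805 - 13750) - 410101)/(-267 - 298182) = (319792*(-135555) - 410101)/(-298449) = (-43349404560 - 410101)*(-1/298449) = -43349814661*(-1/298449) = 43349814661/298449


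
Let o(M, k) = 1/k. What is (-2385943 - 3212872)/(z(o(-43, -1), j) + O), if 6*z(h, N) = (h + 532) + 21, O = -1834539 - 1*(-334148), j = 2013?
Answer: 5598815/1500299 ≈ 3.7318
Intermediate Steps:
O = -1500391 (O = -1834539 + 334148 = -1500391)
z(h, N) = 553/6 + h/6 (z(h, N) = ((h + 532) + 21)/6 = ((532 + h) + 21)/6 = (553 + h)/6 = 553/6 + h/6)
(-2385943 - 3212872)/(z(o(-43, -1), j) + O) = (-2385943 - 3212872)/((553/6 + (1/6)/(-1)) - 1500391) = -5598815/((553/6 + (1/6)*(-1)) - 1500391) = -5598815/((553/6 - 1/6) - 1500391) = -5598815/(92 - 1500391) = -5598815/(-1500299) = -5598815*(-1/1500299) = 5598815/1500299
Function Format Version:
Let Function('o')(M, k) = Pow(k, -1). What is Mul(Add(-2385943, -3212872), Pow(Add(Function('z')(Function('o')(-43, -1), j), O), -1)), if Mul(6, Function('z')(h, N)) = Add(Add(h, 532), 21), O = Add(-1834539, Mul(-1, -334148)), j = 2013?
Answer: Rational(5598815, 1500299) ≈ 3.7318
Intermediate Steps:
O = -1500391 (O = Add(-1834539, 334148) = -1500391)
Function('z')(h, N) = Add(Rational(553, 6), Mul(Rational(1, 6), h)) (Function('z')(h, N) = Mul(Rational(1, 6), Add(Add(h, 532), 21)) = Mul(Rational(1, 6), Add(Add(532, h), 21)) = Mul(Rational(1, 6), Add(553, h)) = Add(Rational(553, 6), Mul(Rational(1, 6), h)))
Mul(Add(-2385943, -3212872), Pow(Add(Function('z')(Function('o')(-43, -1), j), O), -1)) = Mul(Add(-2385943, -3212872), Pow(Add(Add(Rational(553, 6), Mul(Rational(1, 6), Pow(-1, -1))), -1500391), -1)) = Mul(-5598815, Pow(Add(Add(Rational(553, 6), Mul(Rational(1, 6), -1)), -1500391), -1)) = Mul(-5598815, Pow(Add(Add(Rational(553, 6), Rational(-1, 6)), -1500391), -1)) = Mul(-5598815, Pow(Add(92, -1500391), -1)) = Mul(-5598815, Pow(-1500299, -1)) = Mul(-5598815, Rational(-1, 1500299)) = Rational(5598815, 1500299)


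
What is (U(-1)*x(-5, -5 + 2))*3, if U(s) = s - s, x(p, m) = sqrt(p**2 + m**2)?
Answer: 0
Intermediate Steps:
x(p, m) = sqrt(m**2 + p**2)
U(s) = 0
(U(-1)*x(-5, -5 + 2))*3 = (0*sqrt((-5 + 2)**2 + (-5)**2))*3 = (0*sqrt((-3)**2 + 25))*3 = (0*sqrt(9 + 25))*3 = (0*sqrt(34))*3 = 0*3 = 0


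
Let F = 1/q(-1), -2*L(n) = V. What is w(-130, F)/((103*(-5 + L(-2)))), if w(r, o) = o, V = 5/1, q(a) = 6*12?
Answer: -1/55620 ≈ -1.7979e-5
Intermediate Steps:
q(a) = 72
V = 5 (V = 5*1 = 5)
L(n) = -5/2 (L(n) = -½*5 = -5/2)
F = 1/72 ≈ 0.013889
w(-130, F)/((103*(-5 + L(-2)))) = 1/(72*((103*(-5 - 5/2)))) = 1/(72*((103*(-15/2)))) = 1/(72*(-1545/2)) = (1/72)*(-2/1545) = -1/55620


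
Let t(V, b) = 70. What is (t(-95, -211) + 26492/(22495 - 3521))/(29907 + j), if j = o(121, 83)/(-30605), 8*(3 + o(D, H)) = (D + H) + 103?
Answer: 926474560/388088768641 ≈ 0.0023873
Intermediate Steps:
o(D, H) = 79/8 + D/8 + H/8 (o(D, H) = -3 + ((D + H) + 103)/8 = -3 + (103 + D + H)/8 = -3 + (103/8 + D/8 + H/8) = 79/8 + D/8 + H/8)
j = -283/244840 (j = (79/8 + (1/8)*121 + (1/8)*83)/(-30605) = (79/8 + 121/8 + 83/8)*(-1/30605) = (283/8)*(-1/30605) = -283/244840 ≈ -0.0011559)
(t(-95, -211) + 26492/(22495 - 3521))/(29907 + j) = (70 + 26492/(22495 - 3521))/(29907 - 283/244840) = (70 + 26492/18974)/(7322429597/244840) = (70 + 26492*(1/18974))*(244840/7322429597) = (70 + 74/53)*(244840/7322429597) = (3784/53)*(244840/7322429597) = 926474560/388088768641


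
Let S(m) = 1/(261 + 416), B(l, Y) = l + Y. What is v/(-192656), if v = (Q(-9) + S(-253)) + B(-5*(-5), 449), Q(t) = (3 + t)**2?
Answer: -345271/130428112 ≈ -0.0026472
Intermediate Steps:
B(l, Y) = Y + l
S(m) = 1/677
v = 345271/677 (v = ((3 - 9)**2 + 1/677) + (449 - 5*(-5)) = ((-6)**2 + 1/677) + (449 + 25) = (36 + 1/677) + 474 = 24373/677 + 474 = 345271/677 ≈ 510.00)
v/(-192656) = (345271/677)/(-192656) = (345271/677)*(-1/192656) = -345271/130428112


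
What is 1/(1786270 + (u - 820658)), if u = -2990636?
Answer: -1/2025024 ≈ -4.9382e-7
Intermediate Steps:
1/(1786270 + (u - 820658)) = 1/(1786270 + (-2990636 - 820658)) = 1/(1786270 - 3811294) = 1/(-2025024) = -1/2025024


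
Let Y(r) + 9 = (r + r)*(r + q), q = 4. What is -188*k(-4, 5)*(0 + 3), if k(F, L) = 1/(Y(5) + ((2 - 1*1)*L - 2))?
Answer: -47/7 ≈ -6.7143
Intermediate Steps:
Y(r) = -9 + 2*r*(4 + r) (Y(r) = -9 + (r + r)*(r + 4) = -9 + (2*r)*(4 + r) = -9 + 2*r*(4 + r))
k(F, L) = 1/(79 + L) (k(F, L) = 1/((-9 + 2*5**2 + 8*5) + ((2 - 1*1)*L - 2)) = 1/((-9 + 2*25 + 40) + ((2 - 1)*L - 2)) = 1/((-9 + 50 + 40) + (1*L - 2)) = 1/(81 + (L - 2)) = 1/(81 + (-2 + L)) = 1/(79 + L))
-188*k(-4, 5)*(0 + 3) = -188*(0 + 3)/(79 + 5) = -188*3/84 = -47*3/21 = -188*1/28 = -47/7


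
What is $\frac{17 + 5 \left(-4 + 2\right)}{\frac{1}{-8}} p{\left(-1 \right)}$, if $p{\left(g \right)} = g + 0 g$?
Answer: $56$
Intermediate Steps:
$p{\left(g \right)} = g$ ($p{\left(g \right)} = g + 0 = g$)
$\frac{17 + 5 \left(-4 + 2\right)}{\frac{1}{-8}} p{\left(-1 \right)} = \frac{17 + 5 \left(-4 + 2\right)}{\frac{1}{-8}} \left(-1\right) = \frac{17 + 5 \left(-2\right)}{- \frac{1}{8}} \left(-1\right) = - 8 \left(17 - 10\right) \left(-1\right) = \left(-8\right) 7 \left(-1\right) = \left(-56\right) \left(-1\right) = 56$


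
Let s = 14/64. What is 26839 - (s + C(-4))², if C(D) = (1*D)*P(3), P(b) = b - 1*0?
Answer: 27341007/1024 ≈ 26700.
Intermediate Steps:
P(b) = b (P(b) = b + 0 = b)
s = 7/32 (s = 14*(1/64) = 7/32 ≈ 0.21875)
C(D) = 3*D (C(D) = (1*D)*3 = D*3 = 3*D)
26839 - (s + C(-4))² = 26839 - (7/32 + 3*(-4))² = 26839 - (7/32 - 12)² = 26839 - (-377/32)² = 26839 - 1*142129/1024 = 26839 - 142129/1024 = 27341007/1024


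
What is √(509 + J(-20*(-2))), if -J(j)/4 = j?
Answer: √349 ≈ 18.682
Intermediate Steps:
J(j) = -4*j
√(509 + J(-20*(-2))) = √(509 - (-80)*(-2)) = √(509 - 4*40) = √(509 - 160) = √349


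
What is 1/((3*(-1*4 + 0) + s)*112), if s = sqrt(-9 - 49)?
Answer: -3/5656 - I*sqrt(58)/22624 ≈ -0.00053041 - 0.00033662*I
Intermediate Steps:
s = I*sqrt(58) (s = sqrt(-58) = I*sqrt(58) ≈ 7.6158*I)
1/((3*(-1*4 + 0) + s)*112) = 1/((3*(-1*4 + 0) + I*sqrt(58))*112) = 1/((3*(-4 + 0) + I*sqrt(58))*112) = 1/((3*(-4) + I*sqrt(58))*112) = 1/((-12 + I*sqrt(58))*112) = 1/(-1344 + 112*I*sqrt(58))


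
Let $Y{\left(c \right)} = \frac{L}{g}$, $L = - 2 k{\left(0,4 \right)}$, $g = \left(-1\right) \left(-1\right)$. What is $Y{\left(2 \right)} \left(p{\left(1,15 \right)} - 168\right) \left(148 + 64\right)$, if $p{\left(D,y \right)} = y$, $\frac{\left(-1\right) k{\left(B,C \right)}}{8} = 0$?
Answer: $0$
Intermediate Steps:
$g = 1$
$k{\left(B,C \right)} = 0$ ($k{\left(B,C \right)} = \left(-8\right) 0 = 0$)
$L = 0$ ($L = \left(-2\right) 0 = 0$)
$Y{\left(c \right)} = 0$ ($Y{\left(c \right)} = \frac{0}{1} = 0 \cdot 1 = 0$)
$Y{\left(2 \right)} \left(p{\left(1,15 \right)} - 168\right) \left(148 + 64\right) = 0 \left(15 - 168\right) \left(148 + 64\right) = 0 \left(\left(-153\right) 212\right) = 0 \left(-32436\right) = 0$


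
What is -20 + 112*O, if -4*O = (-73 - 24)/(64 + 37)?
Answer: 696/101 ≈ 6.8911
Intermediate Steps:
O = 97/404 (O = -(-73 - 24)/(4*(64 + 37)) = -(-97)/(4*101) = -¼*(-97/101) = 97/404 ≈ 0.24010)
-20 + 112*O = -20 + 112*(97/404) = -20 + 2716/101 = 696/101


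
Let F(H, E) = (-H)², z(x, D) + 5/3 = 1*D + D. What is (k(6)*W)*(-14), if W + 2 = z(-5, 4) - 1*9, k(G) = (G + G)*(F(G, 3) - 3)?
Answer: 25872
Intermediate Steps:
z(x, D) = -5/3 + 2*D (z(x, D) = -5/3 + (1*D + D) = -5/3 + (D + D) = -5/3 + 2*D)
F(H, E) = H²
k(G) = 2*G*(-3 + G²) (k(G) = (G + G)*(G² - 3) = (2*G)*(-3 + G²) = 2*G*(-3 + G²))
W = -14/3 (W = -2 + ((-5/3 + 2*4) - 1*9) = -2 + ((-5/3 + 8) - 9) = -2 + (19/3 - 9) = -2 - 8/3 = -14/3 ≈ -4.6667)
(k(6)*W)*(-14) = ((2*6*(-3 + 6²))*(-14/3))*(-14) = ((2*6*(-3 + 36))*(-14/3))*(-14) = ((2*6*33)*(-14/3))*(-14) = (396*(-14/3))*(-14) = -1848*(-14) = 25872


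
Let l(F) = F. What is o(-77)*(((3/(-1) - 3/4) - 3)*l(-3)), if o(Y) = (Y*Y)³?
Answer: 16882212787209/4 ≈ 4.2206e+12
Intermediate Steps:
o(Y) = Y⁶ (o(Y) = (Y²)³ = Y⁶)
o(-77)*(((3/(-1) - 3/4) - 3)*l(-3)) = (-77)⁶*(((3/(-1) - 3/4) - 3)*(-3)) = 208422380089*(((3*(-1) - 3*¼) - 3)*(-3)) = 208422380089*(((-3 - ¾) - 3)*(-3)) = 208422380089*((-15/4 - 3)*(-3)) = 208422380089*(-27/4*(-3)) = 208422380089*(81/4) = 16882212787209/4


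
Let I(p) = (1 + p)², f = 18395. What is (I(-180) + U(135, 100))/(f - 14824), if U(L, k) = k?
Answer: 32141/3571 ≈ 9.0006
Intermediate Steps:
(I(-180) + U(135, 100))/(f - 14824) = ((1 - 180)² + 100)/(18395 - 14824) = ((-179)² + 100)/3571 = (32041 + 100)*(1/3571) = 32141*(1/3571) = 32141/3571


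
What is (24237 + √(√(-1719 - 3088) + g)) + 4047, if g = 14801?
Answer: 28284 + √(14801 + I*√4807) ≈ 28406.0 + 0.28494*I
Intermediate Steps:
(24237 + √(√(-1719 - 3088) + g)) + 4047 = (24237 + √(√(-1719 - 3088) + 14801)) + 4047 = (24237 + √(√(-4807) + 14801)) + 4047 = (24237 + √(I*√4807 + 14801)) + 4047 = (24237 + √(14801 + I*√4807)) + 4047 = 28284 + √(14801 + I*√4807)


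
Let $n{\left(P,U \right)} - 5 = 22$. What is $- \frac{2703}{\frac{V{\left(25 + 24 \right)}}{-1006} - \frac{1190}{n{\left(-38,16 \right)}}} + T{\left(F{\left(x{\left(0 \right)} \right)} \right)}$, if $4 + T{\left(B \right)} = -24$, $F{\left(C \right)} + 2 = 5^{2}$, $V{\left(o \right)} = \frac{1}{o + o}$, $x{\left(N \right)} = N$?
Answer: $\frac{3910097912}{117319747} \approx 33.329$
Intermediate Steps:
$n{\left(P,U \right)} = 27$ ($n{\left(P,U \right)} = 5 + 22 = 27$)
$V{\left(o \right)} = \frac{1}{2 o}$
$F{\left(C \right)} = 23$ ($F{\left(C \right)} = -2 + 5^{2} = -2 + 25 = 23$)
$T{\left(B \right)} = -28$ ($T{\left(B \right)} = -4 - 24 = -28$)
$- \frac{2703}{\frac{V{\left(25 + 24 \right)}}{-1006} - \frac{1190}{n{\left(-38,16 \right)}}} + T{\left(F{\left(x{\left(0 \right)} \right)} \right)} = - \frac{2703}{\frac{\frac{1}{2} \frac{1}{25 + 24}}{-1006} - \frac{1190}{27}} - 28 = - \frac{2703}{\frac{1}{2 \cdot 49} \left(- \frac{1}{1006}\right) - \frac{1190}{27}} - 28 = - \frac{2703}{\frac{1}{2} \cdot \frac{1}{49} \left(- \frac{1}{1006}\right) - \frac{1190}{27}} - 28 = - \frac{2703}{\frac{1}{98} \left(- \frac{1}{1006}\right) - \frac{1190}{27}} - 28 = - \frac{2703}{- \frac{1}{98588} - \frac{1190}{27}} - 28 = - \frac{2703}{- \frac{117319747}{2661876}} - 28 = \left(-2703\right) \left(- \frac{2661876}{117319747}\right) - 28 = \frac{7195050828}{117319747} - 28 = \frac{3910097912}{117319747}$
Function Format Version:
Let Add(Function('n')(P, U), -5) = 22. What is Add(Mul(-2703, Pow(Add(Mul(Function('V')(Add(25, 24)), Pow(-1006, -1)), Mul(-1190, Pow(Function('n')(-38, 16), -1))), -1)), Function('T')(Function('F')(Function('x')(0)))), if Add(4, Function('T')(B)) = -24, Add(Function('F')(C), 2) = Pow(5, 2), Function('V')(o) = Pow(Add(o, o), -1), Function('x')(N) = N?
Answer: Rational(3910097912, 117319747) ≈ 33.329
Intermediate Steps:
Function('n')(P, U) = 27 (Function('n')(P, U) = Add(5, 22) = 27)
Function('V')(o) = Mul(Rational(1, 2), Pow(o, -1)) (Function('V')(o) = Pow(Mul(2, o), -1) = Mul(Rational(1, 2), Pow(o, -1)))
Function('F')(C) = 23 (Function('F')(C) = Add(-2, Pow(5, 2)) = Add(-2, 25) = 23)
Function('T')(B) = -28 (Function('T')(B) = Add(-4, -24) = -28)
Add(Mul(-2703, Pow(Add(Mul(Function('V')(Add(25, 24)), Pow(-1006, -1)), Mul(-1190, Pow(Function('n')(-38, 16), -1))), -1)), Function('T')(Function('F')(Function('x')(0)))) = Add(Mul(-2703, Pow(Add(Mul(Mul(Rational(1, 2), Pow(Add(25, 24), -1)), Pow(-1006, -1)), Mul(-1190, Pow(27, -1))), -1)), -28) = Add(Mul(-2703, Pow(Add(Mul(Mul(Rational(1, 2), Pow(49, -1)), Rational(-1, 1006)), Mul(-1190, Rational(1, 27))), -1)), -28) = Add(Mul(-2703, Pow(Add(Mul(Mul(Rational(1, 2), Rational(1, 49)), Rational(-1, 1006)), Rational(-1190, 27)), -1)), -28) = Add(Mul(-2703, Pow(Add(Mul(Rational(1, 98), Rational(-1, 1006)), Rational(-1190, 27)), -1)), -28) = Add(Mul(-2703, Pow(Add(Rational(-1, 98588), Rational(-1190, 27)), -1)), -28) = Add(Mul(-2703, Pow(Rational(-117319747, 2661876), -1)), -28) = Add(Mul(-2703, Rational(-2661876, 117319747)), -28) = Add(Rational(7195050828, 117319747), -28) = Rational(3910097912, 117319747)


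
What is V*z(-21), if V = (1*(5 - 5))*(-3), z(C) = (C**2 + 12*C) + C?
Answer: 0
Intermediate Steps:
z(C) = C**2 + 13*C
V = 0 (V = (1*0)*(-3) = 0*(-3) = 0)
V*z(-21) = 0*(-21*(13 - 21)) = 0*(-21*(-8)) = 0*168 = 0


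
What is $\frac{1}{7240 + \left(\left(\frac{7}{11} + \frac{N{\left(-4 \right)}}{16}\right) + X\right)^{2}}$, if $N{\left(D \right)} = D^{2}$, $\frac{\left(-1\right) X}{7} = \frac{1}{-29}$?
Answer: $\frac{101761}{737108441} \approx 0.00013805$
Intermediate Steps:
$X = \frac{7}{29}$ ($X = - \frac{7}{-29} = \left(-7\right) \left(- \frac{1}{29}\right) = \frac{7}{29} \approx 0.24138$)
$\frac{1}{7240 + \left(\left(\frac{7}{11} + \frac{N{\left(-4 \right)}}{16}\right) + X\right)^{2}} = \frac{1}{7240 + \left(\left(\frac{7}{11} + \frac{\left(-4\right)^{2}}{16}\right) + \frac{7}{29}\right)^{2}} = \frac{1}{7240 + \left(\left(7 \cdot \frac{1}{11} + 16 \cdot \frac{1}{16}\right) + \frac{7}{29}\right)^{2}} = \frac{1}{7240 + \left(\left(\frac{7}{11} + 1\right) + \frac{7}{29}\right)^{2}} = \frac{1}{7240 + \left(\frac{18}{11} + \frac{7}{29}\right)^{2}} = \frac{1}{7240 + \left(\frac{599}{319}\right)^{2}} = \frac{1}{7240 + \frac{358801}{101761}} = \frac{1}{\frac{737108441}{101761}} = \frac{101761}{737108441}$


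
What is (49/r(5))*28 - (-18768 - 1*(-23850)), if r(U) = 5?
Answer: -24038/5 ≈ -4807.6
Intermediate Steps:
(49/r(5))*28 - (-18768 - 1*(-23850)) = (49/5)*28 - (-18768 - 1*(-23850)) = (49*(1/5))*28 - (-18768 + 23850) = (49/5)*28 - 1*5082 = 1372/5 - 5082 = -24038/5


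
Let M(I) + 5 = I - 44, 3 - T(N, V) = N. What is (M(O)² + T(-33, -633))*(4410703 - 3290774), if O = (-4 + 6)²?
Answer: 2308173669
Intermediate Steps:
T(N, V) = 3 - N
O = 4 (O = 2² = 4)
M(I) = -49 + I (M(I) = -5 + (I - 44) = -5 + (-44 + I) = -49 + I)
(M(O)² + T(-33, -633))*(4410703 - 3290774) = ((-49 + 4)² + (3 - 1*(-33)))*(4410703 - 3290774) = ((-45)² + (3 + 33))*1119929 = (2025 + 36)*1119929 = 2061*1119929 = 2308173669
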